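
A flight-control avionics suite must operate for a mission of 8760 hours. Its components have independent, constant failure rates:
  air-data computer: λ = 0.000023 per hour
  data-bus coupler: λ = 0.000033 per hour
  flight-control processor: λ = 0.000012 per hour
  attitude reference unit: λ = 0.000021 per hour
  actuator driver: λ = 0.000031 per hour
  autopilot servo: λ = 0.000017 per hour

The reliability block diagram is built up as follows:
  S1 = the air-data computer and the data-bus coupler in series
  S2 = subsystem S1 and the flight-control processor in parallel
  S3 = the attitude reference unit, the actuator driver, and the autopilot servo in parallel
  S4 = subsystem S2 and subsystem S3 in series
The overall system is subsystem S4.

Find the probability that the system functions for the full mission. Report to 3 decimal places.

0.956

R(air-data computer) = exp(−0.000023 × 8760) = 0.81752
R(data-bus coupler) = exp(−0.000033 × 8760) = 0.74895
R(flight-control processor) = exp(−0.000012 × 8760) = 0.90022
R(attitude reference unit) = exp(−0.000021 × 8760) = 0.83197
R(actuator driver) = exp(−0.000031 × 8760) = 0.76219
R(autopilot servo) = exp(−0.000017 × 8760) = 0.86164
Series (air-data computer and data-bus coupler): 0.81752 × 0.74895 = 0.61228
Parallel ([0.61228] and flight-control processor): 1 − (1 − 0.61228)(1 − 0.90022) = 0.96131
Parallel (attitude reference unit, actuator driver, and autopilot servo): 1 − (1 − 0.83197)(1 − 0.76219)(1 − 0.86164) = 0.99447
Series ([0.96131] and [0.99447]): 0.96131 × 0.99447 = 0.956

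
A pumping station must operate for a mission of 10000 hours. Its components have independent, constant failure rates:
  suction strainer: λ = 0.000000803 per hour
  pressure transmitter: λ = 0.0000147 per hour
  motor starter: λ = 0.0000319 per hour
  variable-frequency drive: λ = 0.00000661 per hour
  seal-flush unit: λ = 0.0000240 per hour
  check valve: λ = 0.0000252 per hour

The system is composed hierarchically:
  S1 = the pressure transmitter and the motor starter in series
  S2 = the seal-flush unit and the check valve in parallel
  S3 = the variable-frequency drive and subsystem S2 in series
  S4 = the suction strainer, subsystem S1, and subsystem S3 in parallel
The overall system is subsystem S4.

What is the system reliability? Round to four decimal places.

R(suction strainer) = exp(−0.000000803 × 10000) = 0.992002
R(pressure transmitter) = exp(−0.0000147 × 10000) = 0.863294
R(motor starter) = exp(−0.0000319 × 10000) = 0.726876
R(variable-frequency drive) = exp(−0.00000661 × 10000) = 0.936037
R(seal-flush unit) = exp(−0.0000240 × 10000) = 0.786628
R(check valve) = exp(−0.0000252 × 10000) = 0.777245
Series (pressure transmitter and motor starter): 0.863294 × 0.726876 = 0.627508
Parallel (seal-flush unit and check valve): 1 − (1 − 0.786628)(1 − 0.777245) = 0.952470
Series (variable-frequency drive and [0.952470]): 0.936037 × 0.952470 = 0.891547
Parallel (suction strainer, [0.627508], and [0.891547]): 1 − (1 − 0.992002)(1 − 0.627508)(1 − 0.891547) = 0.9997

0.9997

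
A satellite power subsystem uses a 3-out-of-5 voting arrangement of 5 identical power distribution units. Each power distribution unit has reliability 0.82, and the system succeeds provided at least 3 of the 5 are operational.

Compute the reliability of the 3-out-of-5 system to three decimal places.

0.956

R = Σ_{i=3}^{5} C(5,i) p^i (1−p)^{5−i} with p = 0.82
C(5,3)·0.82^3·0.18^2 = 0.17864
C(5,4)·0.82^4·0.18^1 = 0.40691
C(5,5)·0.82^5·0.18^0 = 0.37074
Sum = 0.956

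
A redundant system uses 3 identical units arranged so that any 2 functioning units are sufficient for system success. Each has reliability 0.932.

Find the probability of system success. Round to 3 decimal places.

R = Σ_{i=2}^{3} C(3,i) p^i (1−p)^{3−i} with p = 0.932
C(3,2)·0.932^2·0.068^1 = 0.17720
C(3,3)·0.932^3·0.068^0 = 0.80956
Sum = 0.987

0.987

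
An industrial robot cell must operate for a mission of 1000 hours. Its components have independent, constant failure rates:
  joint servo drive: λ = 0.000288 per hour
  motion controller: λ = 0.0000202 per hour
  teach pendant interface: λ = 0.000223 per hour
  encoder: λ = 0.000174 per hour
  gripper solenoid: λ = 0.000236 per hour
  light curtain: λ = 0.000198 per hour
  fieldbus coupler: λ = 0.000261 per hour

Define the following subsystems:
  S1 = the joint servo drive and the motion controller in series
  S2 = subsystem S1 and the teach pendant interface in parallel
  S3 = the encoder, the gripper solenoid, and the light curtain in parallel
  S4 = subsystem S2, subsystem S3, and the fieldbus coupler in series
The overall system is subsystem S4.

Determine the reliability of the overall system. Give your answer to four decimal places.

0.7250

R(joint servo drive) = exp(−0.000288 × 1000) = 0.749762
R(motion controller) = exp(−0.0000202 × 1000) = 0.980003
R(teach pendant interface) = exp(−0.000223 × 1000) = 0.800115
R(encoder) = exp(−0.000174 × 1000) = 0.840297
R(gripper solenoid) = exp(−0.000236 × 1000) = 0.789781
R(light curtain) = exp(−0.000198 × 1000) = 0.820370
R(fieldbus coupler) = exp(−0.000261 × 1000) = 0.770281
Series (joint servo drive and motion controller): 0.749762 × 0.980003 = 0.734769
Parallel ([0.734769] and teach pendant interface): 1 − (1 − 0.734769)(1 − 0.800115) = 0.946984
Parallel (encoder, gripper solenoid, and light curtain): 1 − (1 − 0.840297)(1 − 0.789781)(1 − 0.820370) = 0.993969
Series ([0.946984], [0.993969], and fieldbus coupler): 0.946984 × 0.993969 × 0.770281 = 0.7250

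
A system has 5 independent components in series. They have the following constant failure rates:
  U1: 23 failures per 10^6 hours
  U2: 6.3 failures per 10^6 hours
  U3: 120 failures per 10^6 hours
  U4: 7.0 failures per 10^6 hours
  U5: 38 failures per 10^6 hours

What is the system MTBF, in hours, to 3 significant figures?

5150

Series of exponential components: λ_sys = Σ λ_i
λ_sys = 0.000023 + 0.0000063 + 0.00012 + 0.0000070 + 0.000038 = 1.9430e-04 /h
MTBF = 1 / λ_sys = 5150 h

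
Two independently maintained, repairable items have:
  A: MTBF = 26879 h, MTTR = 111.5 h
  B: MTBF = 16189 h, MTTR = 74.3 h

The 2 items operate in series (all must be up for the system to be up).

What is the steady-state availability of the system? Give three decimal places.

0.991

A(A) = MTBF/(MTBF+MTTR) = 26879/(26879+111.5) = 0.995869
A(B) = MTBF/(MTBF+MTTR) = 16189/(16189+74.3) = 0.995431
Series availability: 0.995869 × 0.995431 = 0.991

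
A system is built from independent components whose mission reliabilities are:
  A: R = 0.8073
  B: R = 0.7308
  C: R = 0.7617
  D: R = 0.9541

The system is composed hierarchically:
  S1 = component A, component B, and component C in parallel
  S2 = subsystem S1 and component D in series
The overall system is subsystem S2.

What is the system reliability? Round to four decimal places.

0.9423

Parallel (A, B, and C): 1 − (1 − 0.807300)(1 − 0.730800)(1 − 0.761700) = 0.987638
Series ([0.987638] and D): 0.987638 × 0.954100 = 0.9423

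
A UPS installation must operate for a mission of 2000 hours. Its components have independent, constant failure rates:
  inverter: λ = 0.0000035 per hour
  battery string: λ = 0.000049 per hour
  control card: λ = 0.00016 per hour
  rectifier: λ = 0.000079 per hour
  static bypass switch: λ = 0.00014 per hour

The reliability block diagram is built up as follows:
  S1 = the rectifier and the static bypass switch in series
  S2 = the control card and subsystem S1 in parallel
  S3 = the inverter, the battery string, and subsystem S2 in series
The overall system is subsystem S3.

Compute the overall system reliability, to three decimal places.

0.813

R(inverter) = exp(−0.0000035 × 2000) = 0.99302
R(battery string) = exp(−0.000049 × 2000) = 0.90665
R(control card) = exp(−0.00016 × 2000) = 0.72615
R(rectifier) = exp(−0.000079 × 2000) = 0.85385
R(static bypass switch) = exp(−0.00014 × 2000) = 0.75578
Series (rectifier and static bypass switch): 0.85385 × 0.75578 = 0.64532
Parallel (control card and [0.64532]): 1 − (1 − 0.72615)(1 − 0.64532) = 0.90287
Series (inverter, battery string, and [0.90287]): 0.99302 × 0.90665 × 0.90287 = 0.813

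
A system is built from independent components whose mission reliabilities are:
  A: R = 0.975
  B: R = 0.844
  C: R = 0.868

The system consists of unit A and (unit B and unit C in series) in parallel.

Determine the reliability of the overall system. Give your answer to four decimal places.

Series (B and C): 0.844000 × 0.868000 = 0.732592
Parallel (A and [0.732592]): 1 − (1 − 0.975000)(1 − 0.732592) = 0.9933

0.9933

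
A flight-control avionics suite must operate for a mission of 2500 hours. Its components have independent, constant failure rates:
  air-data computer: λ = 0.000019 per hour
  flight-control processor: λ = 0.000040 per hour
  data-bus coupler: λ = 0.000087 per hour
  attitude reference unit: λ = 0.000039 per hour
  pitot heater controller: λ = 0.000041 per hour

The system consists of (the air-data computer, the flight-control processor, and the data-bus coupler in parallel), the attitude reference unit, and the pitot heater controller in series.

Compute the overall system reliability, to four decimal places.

0.8180

R(air-data computer) = exp(−0.000019 × 2500) = 0.953610
R(flight-control processor) = exp(−0.000040 × 2500) = 0.904837
R(data-bus coupler) = exp(−0.000087 × 2500) = 0.804528
R(attitude reference unit) = exp(−0.000039 × 2500) = 0.907102
R(pitot heater controller) = exp(−0.000041 × 2500) = 0.902578
Parallel (air-data computer, flight-control processor, and data-bus coupler): 1 − (1 − 0.953610)(1 − 0.904837)(1 − 0.804528) = 0.999137
Series ([0.999137], attitude reference unit, and pitot heater controller): 0.999137 × 0.907102 × 0.902578 = 0.8180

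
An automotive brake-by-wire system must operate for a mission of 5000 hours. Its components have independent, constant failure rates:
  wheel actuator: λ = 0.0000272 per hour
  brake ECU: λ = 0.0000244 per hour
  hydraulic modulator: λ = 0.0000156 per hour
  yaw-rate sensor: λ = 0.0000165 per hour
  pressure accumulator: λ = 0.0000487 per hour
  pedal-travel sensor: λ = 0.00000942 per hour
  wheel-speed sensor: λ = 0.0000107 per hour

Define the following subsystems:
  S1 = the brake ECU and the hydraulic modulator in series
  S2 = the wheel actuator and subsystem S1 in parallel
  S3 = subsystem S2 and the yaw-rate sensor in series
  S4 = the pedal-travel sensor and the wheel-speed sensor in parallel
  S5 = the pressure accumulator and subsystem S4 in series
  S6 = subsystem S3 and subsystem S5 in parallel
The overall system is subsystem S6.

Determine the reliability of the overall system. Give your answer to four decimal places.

0.9781

R(wheel actuator) = exp(−0.0000272 × 5000) = 0.872843
R(brake ECU) = exp(−0.0000244 × 5000) = 0.885148
R(hydraulic modulator) = exp(−0.0000156 × 5000) = 0.924964
R(yaw-rate sensor) = exp(−0.0000165 × 5000) = 0.920811
R(pressure accumulator) = exp(−0.0000487 × 5000) = 0.783879
R(pedal-travel sensor) = exp(−0.00000942 × 5000) = 0.953992
R(wheel-speed sensor) = exp(−0.0000107 × 5000) = 0.947906
Series (brake ECU and hydraulic modulator): 0.885148 × 0.924964 = 0.818730
Parallel (wheel actuator and [0.818730]): 1 − (1 − 0.872843)(1 − 0.818730) = 0.976950
Series ([0.976950] and yaw-rate sensor): 0.976950 × 0.920811 = 0.899586
Parallel (pedal-travel sensor and wheel-speed sensor): 1 − (1 − 0.953992)(1 − 0.947906) = 0.997603
Series (pressure accumulator and [0.997603]): 0.783879 × 0.997603 = 0.782000
Parallel ([0.899586] and [0.782000]): 1 − (1 − 0.899586)(1 − 0.782000) = 0.9781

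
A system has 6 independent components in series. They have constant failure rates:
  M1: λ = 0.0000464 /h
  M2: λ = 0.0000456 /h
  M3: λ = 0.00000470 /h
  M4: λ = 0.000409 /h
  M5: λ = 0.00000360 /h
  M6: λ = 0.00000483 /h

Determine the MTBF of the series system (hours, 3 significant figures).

1950

Series of exponential components: λ_sys = Σ λ_i
λ_sys = 0.0000464 + 0.0000456 + 0.00000470 + 0.000409 + 0.00000360 + 0.00000483 = 5.1413e-04 /h
MTBF = 1 / λ_sys = 1950 h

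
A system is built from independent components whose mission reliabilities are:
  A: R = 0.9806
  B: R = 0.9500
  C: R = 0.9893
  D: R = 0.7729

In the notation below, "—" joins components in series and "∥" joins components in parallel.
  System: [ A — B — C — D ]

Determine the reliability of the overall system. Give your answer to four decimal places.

Series (A, B, C, and D): 0.980600 × 0.950000 × 0.989300 × 0.772900 = 0.7123

0.7123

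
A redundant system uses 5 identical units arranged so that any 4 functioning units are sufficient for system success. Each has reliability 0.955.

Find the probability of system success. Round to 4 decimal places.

0.9815

R = Σ_{i=4}^{5} C(5,i) p^i (1−p)^{5−i} with p = 0.955
C(5,4)·0.955^4·0.045^1 = 0.187153
C(5,5)·0.955^5·0.045^0 = 0.794359
Sum = 0.9815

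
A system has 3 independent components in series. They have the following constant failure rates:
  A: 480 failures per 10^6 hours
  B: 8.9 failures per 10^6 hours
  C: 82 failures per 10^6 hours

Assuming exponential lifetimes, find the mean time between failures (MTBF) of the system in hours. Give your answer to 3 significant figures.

1750

Series of exponential components: λ_sys = Σ λ_i
λ_sys = 0.00048 + 0.0000089 + 0.000082 = 5.7090e-04 /h
MTBF = 1 / λ_sys = 1750 h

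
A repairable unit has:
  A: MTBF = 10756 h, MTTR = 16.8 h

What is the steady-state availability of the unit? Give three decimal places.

A(A) = MTBF/(MTBF+MTTR) = 10756/(10756+16.8) = 0.998

0.998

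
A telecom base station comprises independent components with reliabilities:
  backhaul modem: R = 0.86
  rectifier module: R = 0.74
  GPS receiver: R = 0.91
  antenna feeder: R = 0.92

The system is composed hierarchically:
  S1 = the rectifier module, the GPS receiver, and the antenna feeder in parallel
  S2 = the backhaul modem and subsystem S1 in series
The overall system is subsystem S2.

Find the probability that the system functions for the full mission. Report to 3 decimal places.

Parallel (rectifier module, GPS receiver, and antenna feeder): 1 − (1 − 0.74000)(1 − 0.91000)(1 − 0.92000) = 0.99813
Series (backhaul modem and [0.99813]): 0.86000 × 0.99813 = 0.858

0.858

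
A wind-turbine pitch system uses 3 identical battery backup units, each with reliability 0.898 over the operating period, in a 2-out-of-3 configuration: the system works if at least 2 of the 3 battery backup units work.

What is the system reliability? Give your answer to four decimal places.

R = Σ_{i=2}^{3} C(3,i) p^i (1−p)^{3−i} with p = 0.898
C(3,2)·0.898^2·0.102^1 = 0.246760
C(3,3)·0.898^3·0.102^0 = 0.724151
Sum = 0.9709

0.9709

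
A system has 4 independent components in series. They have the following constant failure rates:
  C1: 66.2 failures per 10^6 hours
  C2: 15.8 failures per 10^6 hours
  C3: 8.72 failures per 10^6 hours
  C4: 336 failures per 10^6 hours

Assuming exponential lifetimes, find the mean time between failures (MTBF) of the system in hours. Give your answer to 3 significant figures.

Series of exponential components: λ_sys = Σ λ_i
λ_sys = 0.0000662 + 0.0000158 + 0.00000872 + 0.000336 = 4.2672e-04 /h
MTBF = 1 / λ_sys = 2340 h

2340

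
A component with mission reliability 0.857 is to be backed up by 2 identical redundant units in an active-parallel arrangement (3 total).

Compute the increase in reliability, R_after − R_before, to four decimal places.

R_before = 0.857
R_after = 1 − (1 − 0.857)^3 = 0.9971
ΔR = 0.9971 − 0.857 = 0.1401

0.1401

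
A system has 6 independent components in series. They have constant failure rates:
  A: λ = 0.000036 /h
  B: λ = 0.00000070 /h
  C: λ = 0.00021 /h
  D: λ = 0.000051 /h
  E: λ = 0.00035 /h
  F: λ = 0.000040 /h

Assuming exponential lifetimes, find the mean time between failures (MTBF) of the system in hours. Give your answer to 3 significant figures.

Series of exponential components: λ_sys = Σ λ_i
λ_sys = 0.000036 + 0.00000070 + 0.00021 + 0.000051 + 0.00035 + 0.000040 = 6.8770e-04 /h
MTBF = 1 / λ_sys = 1450 h

1450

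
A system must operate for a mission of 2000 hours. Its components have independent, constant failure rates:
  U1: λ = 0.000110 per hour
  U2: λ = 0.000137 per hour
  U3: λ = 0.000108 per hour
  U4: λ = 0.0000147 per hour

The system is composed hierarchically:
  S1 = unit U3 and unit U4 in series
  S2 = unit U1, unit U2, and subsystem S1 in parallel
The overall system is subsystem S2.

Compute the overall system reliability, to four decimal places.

R(U1) = exp(−0.000110 × 2000) = 0.802519
R(U2) = exp(−0.000137 × 2000) = 0.760332
R(U3) = exp(−0.000108 × 2000) = 0.805735
R(U4) = exp(−0.0000147 × 2000) = 0.971028
Series (U3 and U4): 0.805735 × 0.971028 = 0.782391
Parallel (U1, U2, and [0.782391]): 1 − (1 − 0.802519)(1 − 0.760332)(1 − 0.782391) = 0.9897

0.9897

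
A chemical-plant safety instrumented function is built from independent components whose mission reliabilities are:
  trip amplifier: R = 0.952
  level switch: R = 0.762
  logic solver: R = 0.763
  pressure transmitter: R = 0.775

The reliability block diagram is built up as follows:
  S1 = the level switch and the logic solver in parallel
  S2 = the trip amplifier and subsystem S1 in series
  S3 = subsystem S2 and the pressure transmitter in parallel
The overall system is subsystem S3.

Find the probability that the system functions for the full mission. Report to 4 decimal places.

0.9771

Parallel (level switch and logic solver): 1 − (1 − 0.762000)(1 − 0.763000) = 0.943594
Series (trip amplifier and [0.943594]): 0.952000 × 0.943594 = 0.898301
Parallel ([0.898301] and pressure transmitter): 1 − (1 − 0.898301)(1 − 0.775000) = 0.9771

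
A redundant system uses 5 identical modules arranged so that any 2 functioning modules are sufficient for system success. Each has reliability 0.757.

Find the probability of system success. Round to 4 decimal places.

0.9860

R = Σ_{i=2}^{5} C(5,i) p^i (1−p)^{5−i} with p = 0.757
C(5,2)·0.757^2·0.243^3 = 0.082226
C(5,3)·0.757^3·0.243^2 = 0.256153
C(5,4)·0.757^4·0.243^1 = 0.398988
C(5,5)·0.757^5·0.243^0 = 0.248588
Sum = 0.9860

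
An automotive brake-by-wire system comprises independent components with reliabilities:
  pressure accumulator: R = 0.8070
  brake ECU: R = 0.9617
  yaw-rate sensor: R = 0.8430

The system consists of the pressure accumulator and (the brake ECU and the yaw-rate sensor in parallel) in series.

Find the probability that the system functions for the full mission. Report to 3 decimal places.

0.802

Parallel (brake ECU and yaw-rate sensor): 1 − (1 − 0.96170)(1 − 0.84300) = 0.99399
Series (pressure accumulator and [0.99399]): 0.80700 × 0.99399 = 0.802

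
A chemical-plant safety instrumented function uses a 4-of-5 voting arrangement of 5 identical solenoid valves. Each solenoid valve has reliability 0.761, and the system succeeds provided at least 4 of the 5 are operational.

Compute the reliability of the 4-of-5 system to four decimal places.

0.6560

R = Σ_{i=4}^{5} C(5,i) p^i (1−p)^{5−i} with p = 0.761
C(5,4)·0.761^4·0.239^1 = 0.400780
C(5,5)·0.761^5·0.239^0 = 0.255225
Sum = 0.6560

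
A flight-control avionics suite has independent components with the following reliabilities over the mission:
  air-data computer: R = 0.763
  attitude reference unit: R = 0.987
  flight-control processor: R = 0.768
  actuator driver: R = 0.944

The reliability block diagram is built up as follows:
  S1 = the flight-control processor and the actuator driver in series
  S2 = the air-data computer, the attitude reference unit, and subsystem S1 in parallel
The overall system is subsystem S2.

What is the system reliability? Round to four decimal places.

0.9992

Series (flight-control processor and actuator driver): 0.768000 × 0.944000 = 0.724992
Parallel (air-data computer, attitude reference unit, and [0.724992]): 1 − (1 − 0.763000)(1 − 0.987000)(1 − 0.724992) = 0.9992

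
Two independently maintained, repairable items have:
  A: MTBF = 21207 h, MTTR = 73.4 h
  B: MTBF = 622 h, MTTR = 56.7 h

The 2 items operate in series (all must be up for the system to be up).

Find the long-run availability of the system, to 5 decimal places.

A(A) = MTBF/(MTBF+MTTR) = 21207/(21207+73.4) = 0.996551
A(B) = MTBF/(MTBF+MTTR) = 622/(622+56.7) = 0.916458
Series availability: 0.996551 × 0.916458 = 0.91330

0.91330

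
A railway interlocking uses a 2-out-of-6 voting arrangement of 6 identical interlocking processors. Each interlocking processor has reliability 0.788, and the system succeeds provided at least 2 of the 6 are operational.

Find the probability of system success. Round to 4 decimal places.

0.9979

R = Σ_{i=2}^{6} C(6,i) p^i (1−p)^{6−i} with p = 0.788
C(6,2)·0.788^2·0.212^4 = 0.018814
C(6,3)·0.788^3·0.212^3 = 0.093243
C(6,4)·0.788^4·0.212^2 = 0.259937
C(6,5)·0.788^5·0.212^1 = 0.386472
C(6,6)·0.788^6·0.212^0 = 0.239418
Sum = 0.9979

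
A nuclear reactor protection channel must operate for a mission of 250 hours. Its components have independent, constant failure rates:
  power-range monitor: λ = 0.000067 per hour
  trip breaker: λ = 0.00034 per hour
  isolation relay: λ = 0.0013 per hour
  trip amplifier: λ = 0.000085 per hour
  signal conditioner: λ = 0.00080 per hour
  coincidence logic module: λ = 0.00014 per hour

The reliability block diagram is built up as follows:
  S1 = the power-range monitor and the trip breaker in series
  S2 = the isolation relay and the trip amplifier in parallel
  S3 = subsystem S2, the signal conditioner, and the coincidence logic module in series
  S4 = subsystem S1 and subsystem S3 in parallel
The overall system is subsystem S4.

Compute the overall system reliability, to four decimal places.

0.9793

R(power-range monitor) = exp(−0.000067 × 250) = 0.983390
R(trip breaker) = exp(−0.00034 × 250) = 0.918512
R(isolation relay) = exp(−0.0013 × 250) = 0.722527
R(trip amplifier) = exp(−0.000085 × 250) = 0.978974
R(signal conditioner) = exp(−0.00080 × 250) = 0.818731
R(coincidence logic module) = exp(−0.00014 × 250) = 0.965605
Series (power-range monitor and trip breaker): 0.983390 × 0.918512 = 0.903256
Parallel (isolation relay and trip amplifier): 1 − (1 − 0.722527)(1 − 0.978974) = 0.994166
Series ([0.994166], signal conditioner, and coincidence logic module): 0.994166 × 0.818731 × 0.965605 = 0.785959
Parallel ([0.903256] and [0.785959]): 1 − (1 − 0.903256)(1 − 0.785959) = 0.9793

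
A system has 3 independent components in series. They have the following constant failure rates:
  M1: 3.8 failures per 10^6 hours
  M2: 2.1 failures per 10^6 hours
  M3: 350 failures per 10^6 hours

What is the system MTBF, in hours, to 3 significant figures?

Series of exponential components: λ_sys = Σ λ_i
λ_sys = 0.0000038 + 0.0000021 + 0.00035 = 3.5590e-04 /h
MTBF = 1 / λ_sys = 2810 h

2810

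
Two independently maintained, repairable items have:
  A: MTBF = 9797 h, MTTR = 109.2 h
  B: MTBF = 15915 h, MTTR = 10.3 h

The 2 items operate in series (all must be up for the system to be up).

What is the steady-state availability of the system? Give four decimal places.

A(A) = MTBF/(MTBF+MTTR) = 9797/(9797+109.2) = 0.988977
A(B) = MTBF/(MTBF+MTTR) = 15915/(15915+10.3) = 0.999353
Series availability: 0.988977 × 0.999353 = 0.9883

0.9883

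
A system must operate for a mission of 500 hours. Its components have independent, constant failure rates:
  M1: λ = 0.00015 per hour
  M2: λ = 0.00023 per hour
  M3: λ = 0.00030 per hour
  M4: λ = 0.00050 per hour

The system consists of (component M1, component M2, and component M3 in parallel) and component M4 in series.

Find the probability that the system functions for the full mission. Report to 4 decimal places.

R(M1) = exp(−0.00015 × 500) = 0.927743
R(M2) = exp(−0.00023 × 500) = 0.891366
R(M3) = exp(−0.00030 × 500) = 0.860708
R(M4) = exp(−0.00050 × 500) = 0.778801
Parallel (M1, M2, and M3): 1 − (1 − 0.927743)(1 − 0.891366)(1 − 0.860708) = 0.998907
Series ([0.998907] and M4): 0.998907 × 0.778801 = 0.7779

0.7779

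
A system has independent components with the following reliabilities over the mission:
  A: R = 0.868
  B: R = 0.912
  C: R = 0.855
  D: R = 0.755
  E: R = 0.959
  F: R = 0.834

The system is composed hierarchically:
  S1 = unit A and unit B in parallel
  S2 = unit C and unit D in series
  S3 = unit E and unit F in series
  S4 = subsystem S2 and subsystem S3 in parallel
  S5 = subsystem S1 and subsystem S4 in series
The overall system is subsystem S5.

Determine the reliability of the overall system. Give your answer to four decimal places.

Parallel (A and B): 1 − (1 − 0.868000)(1 − 0.912000) = 0.988384
Series (C and D): 0.855000 × 0.755000 = 0.645525
Series (E and F): 0.959000 × 0.834000 = 0.799806
Parallel ([0.645525] and [0.799806]): 1 − (1 − 0.645525)(1 − 0.799806) = 0.929036
Series ([0.988384] and [0.929036]): 0.988384 × 0.929036 = 0.9182

0.9182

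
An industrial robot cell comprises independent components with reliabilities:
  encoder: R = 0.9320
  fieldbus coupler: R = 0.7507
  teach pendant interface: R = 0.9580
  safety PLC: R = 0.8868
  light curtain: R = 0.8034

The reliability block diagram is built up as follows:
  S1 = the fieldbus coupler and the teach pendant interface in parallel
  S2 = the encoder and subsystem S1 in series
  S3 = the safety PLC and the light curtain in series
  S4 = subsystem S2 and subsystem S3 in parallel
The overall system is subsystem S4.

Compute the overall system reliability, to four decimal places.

Parallel (fieldbus coupler and teach pendant interface): 1 − (1 − 0.750700)(1 − 0.958000) = 0.989529
Series (encoder and [0.989529]): 0.932000 × 0.989529 = 0.922241
Series (safety PLC and light curtain): 0.886800 × 0.803400 = 0.712455
Parallel ([0.922241] and [0.712455]): 1 − (1 − 0.922241)(1 − 0.712455) = 0.9776

0.9776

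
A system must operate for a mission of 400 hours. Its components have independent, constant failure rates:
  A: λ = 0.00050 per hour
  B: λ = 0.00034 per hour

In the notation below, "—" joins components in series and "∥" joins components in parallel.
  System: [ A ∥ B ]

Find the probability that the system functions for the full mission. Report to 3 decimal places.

R(A) = exp(−0.00050 × 400) = 0.81873
R(B) = exp(−0.00034 × 400) = 0.87284
Parallel (A and B): 1 − (1 − 0.81873)(1 − 0.87284) = 0.977

0.977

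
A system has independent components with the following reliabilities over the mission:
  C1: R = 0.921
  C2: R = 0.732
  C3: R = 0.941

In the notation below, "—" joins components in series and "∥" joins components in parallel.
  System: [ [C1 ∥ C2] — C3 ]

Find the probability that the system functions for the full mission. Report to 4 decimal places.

Parallel (C1 and C2): 1 − (1 − 0.921000)(1 − 0.732000) = 0.978828
Series ([0.978828] and C3): 0.978828 × 0.941000 = 0.9211

0.9211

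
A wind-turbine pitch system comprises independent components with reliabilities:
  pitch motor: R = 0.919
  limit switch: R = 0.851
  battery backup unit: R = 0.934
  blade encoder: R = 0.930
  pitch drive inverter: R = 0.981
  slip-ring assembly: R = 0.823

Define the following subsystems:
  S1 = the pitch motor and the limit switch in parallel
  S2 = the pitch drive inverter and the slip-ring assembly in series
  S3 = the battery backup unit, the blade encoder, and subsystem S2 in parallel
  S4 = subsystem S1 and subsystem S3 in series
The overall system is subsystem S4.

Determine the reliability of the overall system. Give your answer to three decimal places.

0.987

Parallel (pitch motor and limit switch): 1 − (1 − 0.91900)(1 − 0.85100) = 0.98793
Series (pitch drive inverter and slip-ring assembly): 0.98100 × 0.82300 = 0.80736
Parallel (battery backup unit, blade encoder, and [0.80736]): 1 − (1 − 0.93400)(1 − 0.93000)(1 − 0.80736) = 0.99911
Series ([0.98793] and [0.99911]): 0.98793 × 0.99911 = 0.987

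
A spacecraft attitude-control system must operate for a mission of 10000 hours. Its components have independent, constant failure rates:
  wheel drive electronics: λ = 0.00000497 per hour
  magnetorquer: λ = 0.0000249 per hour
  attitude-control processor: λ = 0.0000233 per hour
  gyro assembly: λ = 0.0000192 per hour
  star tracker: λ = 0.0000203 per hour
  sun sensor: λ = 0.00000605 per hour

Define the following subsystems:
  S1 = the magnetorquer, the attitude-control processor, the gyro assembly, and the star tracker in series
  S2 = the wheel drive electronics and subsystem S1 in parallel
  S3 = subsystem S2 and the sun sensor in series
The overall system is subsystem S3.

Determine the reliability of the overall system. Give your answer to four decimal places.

0.9146

R(wheel drive electronics) = exp(−0.00000497 × 10000) = 0.951515
R(magnetorquer) = exp(−0.0000249 × 10000) = 0.779580
R(attitude-control processor) = exp(−0.0000233 × 10000) = 0.792154
R(gyro assembly) = exp(−0.0000192 × 10000) = 0.825307
R(star tracker) = exp(−0.0000203 × 10000) = 0.816278
R(sun sensor) = exp(−0.00000605 × 10000) = 0.941294
Series (magnetorquer, attitude-control processor, gyro assembly, and star tracker): 0.779580 × 0.792154 × 0.825307 × 0.816278 = 0.416029
Parallel (wheel drive electronics and [0.416029]): 1 − (1 − 0.951515)(1 − 0.416029) = 0.971686
Series ([0.971686] and sun sensor): 0.971686 × 0.941294 = 0.9146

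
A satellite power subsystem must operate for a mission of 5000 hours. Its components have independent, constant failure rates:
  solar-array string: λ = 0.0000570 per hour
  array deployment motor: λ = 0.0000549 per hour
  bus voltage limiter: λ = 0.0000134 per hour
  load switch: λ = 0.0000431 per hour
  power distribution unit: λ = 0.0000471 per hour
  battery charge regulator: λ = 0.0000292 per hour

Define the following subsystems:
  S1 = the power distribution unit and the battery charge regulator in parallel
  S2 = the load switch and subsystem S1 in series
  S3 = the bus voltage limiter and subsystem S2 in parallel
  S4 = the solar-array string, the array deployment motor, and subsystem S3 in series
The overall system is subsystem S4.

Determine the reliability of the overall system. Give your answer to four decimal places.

R(solar-array string) = exp(−0.0000570 × 5000) = 0.752014
R(array deployment motor) = exp(−0.0000549 × 5000) = 0.759952
R(bus voltage limiter) = exp(−0.0000134 × 5000) = 0.935195
R(load switch) = exp(−0.0000431 × 5000) = 0.806138
R(power distribution unit) = exp(−0.0000471 × 5000) = 0.790176
R(battery charge regulator) = exp(−0.0000292 × 5000) = 0.864158
Parallel (power distribution unit and battery charge regulator): 1 − (1 − 0.790176)(1 − 0.864158) = 0.971497
Series (load switch and [0.971497]): 0.806138 × 0.971497 = 0.783161
Parallel (bus voltage limiter and [0.783161]): 1 − (1 − 0.935195)(1 − 0.783161) = 0.985948
Series (solar-array string, array deployment motor, and [0.985948]): 0.752014 × 0.759952 × 0.985948 = 0.5635

0.5635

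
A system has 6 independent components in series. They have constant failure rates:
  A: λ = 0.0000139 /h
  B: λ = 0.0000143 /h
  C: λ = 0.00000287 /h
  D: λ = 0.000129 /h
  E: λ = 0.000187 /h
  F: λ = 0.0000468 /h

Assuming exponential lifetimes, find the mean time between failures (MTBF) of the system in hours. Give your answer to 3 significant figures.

Series of exponential components: λ_sys = Σ λ_i
λ_sys = 0.0000139 + 0.0000143 + 0.00000287 + 0.000129 + 0.000187 + 0.0000468 = 3.9387e-04 /h
MTBF = 1 / λ_sys = 2540 h

2540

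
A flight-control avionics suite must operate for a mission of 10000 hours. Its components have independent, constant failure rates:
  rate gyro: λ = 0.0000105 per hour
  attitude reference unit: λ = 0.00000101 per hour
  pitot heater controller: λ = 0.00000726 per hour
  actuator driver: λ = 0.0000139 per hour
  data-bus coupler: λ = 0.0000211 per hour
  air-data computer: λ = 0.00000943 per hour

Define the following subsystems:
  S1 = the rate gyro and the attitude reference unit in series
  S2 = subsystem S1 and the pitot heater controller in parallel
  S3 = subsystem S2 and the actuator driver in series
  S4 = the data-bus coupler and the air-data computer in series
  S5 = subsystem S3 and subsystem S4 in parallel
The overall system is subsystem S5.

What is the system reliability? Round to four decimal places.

0.9641

R(rate gyro) = exp(−0.0000105 × 10000) = 0.900325
R(attitude reference unit) = exp(−0.00000101 × 10000) = 0.989951
R(pitot heater controller) = exp(−0.00000726 × 10000) = 0.929973
R(actuator driver) = exp(−0.0000139 × 10000) = 0.870228
R(data-bus coupler) = exp(−0.0000211 × 10000) = 0.809774
R(air-data computer) = exp(−0.00000943 × 10000) = 0.910010
Series (rate gyro and attitude reference unit): 0.900325 × 0.989951 = 0.891278
Parallel ([0.891278] and pitot heater controller): 1 − (1 − 0.891278)(1 − 0.929973) = 0.992387
Series ([0.992387] and actuator driver): 0.992387 × 0.870228 = 0.863603
Series (data-bus coupler and air-data computer): 0.809774 × 0.910010 = 0.736902
Parallel ([0.863603] and [0.736902]): 1 − (1 − 0.863603)(1 − 0.736902) = 0.9641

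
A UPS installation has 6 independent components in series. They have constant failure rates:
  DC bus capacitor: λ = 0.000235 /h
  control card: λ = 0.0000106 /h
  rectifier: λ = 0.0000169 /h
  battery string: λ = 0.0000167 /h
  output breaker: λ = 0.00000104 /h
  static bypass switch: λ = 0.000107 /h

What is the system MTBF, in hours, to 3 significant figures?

Series of exponential components: λ_sys = Σ λ_i
λ_sys = 0.000235 + 0.0000106 + 0.0000169 + 0.0000167 + 0.00000104 + 0.000107 = 3.8724e-04 /h
MTBF = 1 / λ_sys = 2580 h

2580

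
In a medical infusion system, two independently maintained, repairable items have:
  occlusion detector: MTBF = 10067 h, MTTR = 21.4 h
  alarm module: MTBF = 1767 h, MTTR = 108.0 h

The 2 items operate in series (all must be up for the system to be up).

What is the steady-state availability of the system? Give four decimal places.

0.9404

A(occlusion detector) = MTBF/(MTBF+MTTR) = 10067/(10067+21.4) = 0.997879
A(alarm module) = MTBF/(MTBF+MTTR) = 1767/(1767+108.0) = 0.942400
Series availability: 0.997879 × 0.942400 = 0.9404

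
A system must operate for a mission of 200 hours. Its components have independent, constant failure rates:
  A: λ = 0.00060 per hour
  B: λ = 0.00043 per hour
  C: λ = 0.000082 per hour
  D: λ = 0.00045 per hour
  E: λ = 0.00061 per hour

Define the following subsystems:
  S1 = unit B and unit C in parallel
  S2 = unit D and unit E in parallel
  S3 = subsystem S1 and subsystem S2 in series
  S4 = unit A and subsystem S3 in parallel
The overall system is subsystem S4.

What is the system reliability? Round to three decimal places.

0.999

R(A) = exp(−0.00060 × 200) = 0.88692
R(B) = exp(−0.00043 × 200) = 0.91759
R(C) = exp(−0.000082 × 200) = 0.98373
R(D) = exp(−0.00045 × 200) = 0.91393
R(E) = exp(−0.00061 × 200) = 0.88515
Parallel (B and C): 1 − (1 − 0.91759)(1 − 0.98373) = 0.99866
Parallel (D and E): 1 − (1 − 0.91393)(1 − 0.88515) = 0.99011
Series ([0.99866] and [0.99011]): 0.99866 × 0.99011 = 0.98878
Parallel (A and [0.98878]): 1 − (1 − 0.88692)(1 − 0.98878) = 0.999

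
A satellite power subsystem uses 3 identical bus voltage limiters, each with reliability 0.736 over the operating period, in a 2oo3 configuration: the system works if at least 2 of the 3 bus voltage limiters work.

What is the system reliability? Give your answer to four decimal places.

0.8277

R = Σ_{i=2}^{3} C(3,i) p^i (1−p)^{3−i} with p = 0.736
C(3,2)·0.736^2·0.264^1 = 0.429023
C(3,3)·0.736^3·0.264^0 = 0.398688
Sum = 0.8277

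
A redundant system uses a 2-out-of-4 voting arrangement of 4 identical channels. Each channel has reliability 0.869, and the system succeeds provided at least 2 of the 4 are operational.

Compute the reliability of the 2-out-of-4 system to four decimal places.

0.9919

R = Σ_{i=2}^{4} C(4,i) p^i (1−p)^{4−i} with p = 0.869
C(4,2)·0.869^2·0.131^2 = 0.077756
C(4,3)·0.869^3·0.131^1 = 0.343867
C(4,4)·0.869^4·0.131^0 = 0.570268
Sum = 0.9919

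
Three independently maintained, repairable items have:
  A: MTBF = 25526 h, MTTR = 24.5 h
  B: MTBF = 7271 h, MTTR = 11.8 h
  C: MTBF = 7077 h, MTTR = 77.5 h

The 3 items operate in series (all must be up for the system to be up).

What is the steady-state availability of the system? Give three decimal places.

A(A) = MTBF/(MTBF+MTTR) = 25526/(25526+24.5) = 0.999041
A(B) = MTBF/(MTBF+MTTR) = 7271/(7271+11.8) = 0.998380
A(C) = MTBF/(MTBF+MTTR) = 7077/(7077+77.5) = 0.989168
Series availability: 0.999041 × 0.998380 × 0.989168 = 0.987

0.987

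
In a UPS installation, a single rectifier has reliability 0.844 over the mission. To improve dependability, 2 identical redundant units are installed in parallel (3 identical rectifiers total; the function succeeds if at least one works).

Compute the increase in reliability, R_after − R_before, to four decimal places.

0.1522

R_before = 0.844
R_after = 1 − (1 − 0.844)^3 = 0.9962
ΔR = 0.9962 − 0.844 = 0.1522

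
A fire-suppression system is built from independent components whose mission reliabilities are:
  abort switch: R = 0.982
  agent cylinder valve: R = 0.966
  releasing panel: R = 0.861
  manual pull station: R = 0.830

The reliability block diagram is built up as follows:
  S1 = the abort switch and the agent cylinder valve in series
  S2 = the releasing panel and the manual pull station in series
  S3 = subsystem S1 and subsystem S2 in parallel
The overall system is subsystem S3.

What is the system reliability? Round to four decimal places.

Series (abort switch and agent cylinder valve): 0.982000 × 0.966000 = 0.948612
Series (releasing panel and manual pull station): 0.861000 × 0.830000 = 0.714630
Parallel ([0.948612] and [0.714630]): 1 − (1 − 0.948612)(1 − 0.714630) = 0.9853

0.9853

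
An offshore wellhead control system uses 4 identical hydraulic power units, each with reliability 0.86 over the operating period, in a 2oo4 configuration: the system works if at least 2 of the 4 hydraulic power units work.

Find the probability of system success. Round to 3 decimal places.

R = Σ_{i=2}^{4} C(4,i) p^i (1−p)^{4−i} with p = 0.86
C(4,2)·0.86^2·0.14^2 = 0.08698
C(4,3)·0.86^3·0.14^1 = 0.35619
C(4,4)·0.86^4·0.14^0 = 0.54701
Sum = 0.990

0.990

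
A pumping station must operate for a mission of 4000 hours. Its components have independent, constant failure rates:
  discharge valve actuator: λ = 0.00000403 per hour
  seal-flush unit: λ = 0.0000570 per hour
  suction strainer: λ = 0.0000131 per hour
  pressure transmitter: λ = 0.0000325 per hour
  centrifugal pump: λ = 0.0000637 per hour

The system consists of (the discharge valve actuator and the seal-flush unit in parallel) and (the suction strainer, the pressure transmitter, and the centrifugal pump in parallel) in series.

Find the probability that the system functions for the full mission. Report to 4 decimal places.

R(discharge valve actuator) = exp(−0.00000403 × 4000) = 0.984009
R(seal-flush unit) = exp(−0.0000570 × 4000) = 0.796124
R(suction strainer) = exp(−0.0000131 × 4000) = 0.948949
R(pressure transmitter) = exp(−0.0000325 × 4000) = 0.878095
R(centrifugal pump) = exp(−0.0000637 × 4000) = 0.775071
Parallel (discharge valve actuator and seal-flush unit): 1 − (1 − 0.984009)(1 − 0.796124) = 0.996740
Parallel (suction strainer, pressure transmitter, and centrifugal pump): 1 − (1 − 0.948949)(1 − 0.878095)(1 − 0.775071) = 0.998600
Series ([0.996740] and [0.998600]): 0.996740 × 0.998600 = 0.9953

0.9953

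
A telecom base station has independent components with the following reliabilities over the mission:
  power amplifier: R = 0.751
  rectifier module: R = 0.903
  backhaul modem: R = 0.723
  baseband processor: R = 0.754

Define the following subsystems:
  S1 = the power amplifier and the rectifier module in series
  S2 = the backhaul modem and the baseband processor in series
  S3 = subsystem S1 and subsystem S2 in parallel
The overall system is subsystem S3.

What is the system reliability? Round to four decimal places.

Series (power amplifier and rectifier module): 0.751000 × 0.903000 = 0.678153
Series (backhaul modem and baseband processor): 0.723000 × 0.754000 = 0.545142
Parallel ([0.678153] and [0.545142]): 1 − (1 − 0.678153)(1 − 0.545142) = 0.8536

0.8536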